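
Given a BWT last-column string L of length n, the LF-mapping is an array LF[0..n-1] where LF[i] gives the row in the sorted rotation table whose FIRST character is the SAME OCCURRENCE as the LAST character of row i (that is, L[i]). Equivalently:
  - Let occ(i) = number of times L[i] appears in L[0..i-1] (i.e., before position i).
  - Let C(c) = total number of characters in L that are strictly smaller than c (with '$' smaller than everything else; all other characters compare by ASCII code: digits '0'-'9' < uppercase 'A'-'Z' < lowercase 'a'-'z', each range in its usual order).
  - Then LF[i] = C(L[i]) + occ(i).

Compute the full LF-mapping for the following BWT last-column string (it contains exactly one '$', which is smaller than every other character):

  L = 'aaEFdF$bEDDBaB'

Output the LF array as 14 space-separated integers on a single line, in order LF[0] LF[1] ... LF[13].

Answer: 9 10 5 7 13 8 0 12 6 3 4 1 11 2

Derivation:
Char counts: '$':1, 'B':2, 'D':2, 'E':2, 'F':2, 'a':3, 'b':1, 'd':1
C (first-col start): C('$')=0, C('B')=1, C('D')=3, C('E')=5, C('F')=7, C('a')=9, C('b')=12, C('d')=13
L[0]='a': occ=0, LF[0]=C('a')+0=9+0=9
L[1]='a': occ=1, LF[1]=C('a')+1=9+1=10
L[2]='E': occ=0, LF[2]=C('E')+0=5+0=5
L[3]='F': occ=0, LF[3]=C('F')+0=7+0=7
L[4]='d': occ=0, LF[4]=C('d')+0=13+0=13
L[5]='F': occ=1, LF[5]=C('F')+1=7+1=8
L[6]='$': occ=0, LF[6]=C('$')+0=0+0=0
L[7]='b': occ=0, LF[7]=C('b')+0=12+0=12
L[8]='E': occ=1, LF[8]=C('E')+1=5+1=6
L[9]='D': occ=0, LF[9]=C('D')+0=3+0=3
L[10]='D': occ=1, LF[10]=C('D')+1=3+1=4
L[11]='B': occ=0, LF[11]=C('B')+0=1+0=1
L[12]='a': occ=2, LF[12]=C('a')+2=9+2=11
L[13]='B': occ=1, LF[13]=C('B')+1=1+1=2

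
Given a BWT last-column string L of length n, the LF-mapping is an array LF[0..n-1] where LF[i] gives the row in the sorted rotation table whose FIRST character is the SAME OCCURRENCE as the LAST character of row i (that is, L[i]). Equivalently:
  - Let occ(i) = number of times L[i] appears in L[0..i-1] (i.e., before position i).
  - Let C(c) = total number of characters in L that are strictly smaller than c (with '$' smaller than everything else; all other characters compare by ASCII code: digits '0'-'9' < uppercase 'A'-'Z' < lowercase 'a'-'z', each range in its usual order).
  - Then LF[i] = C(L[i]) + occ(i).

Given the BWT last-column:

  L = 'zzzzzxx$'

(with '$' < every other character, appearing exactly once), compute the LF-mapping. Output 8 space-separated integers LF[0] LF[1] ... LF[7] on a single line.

Char counts: '$':1, 'x':2, 'z':5
C (first-col start): C('$')=0, C('x')=1, C('z')=3
L[0]='z': occ=0, LF[0]=C('z')+0=3+0=3
L[1]='z': occ=1, LF[1]=C('z')+1=3+1=4
L[2]='z': occ=2, LF[2]=C('z')+2=3+2=5
L[3]='z': occ=3, LF[3]=C('z')+3=3+3=6
L[4]='z': occ=4, LF[4]=C('z')+4=3+4=7
L[5]='x': occ=0, LF[5]=C('x')+0=1+0=1
L[6]='x': occ=1, LF[6]=C('x')+1=1+1=2
L[7]='$': occ=0, LF[7]=C('$')+0=0+0=0

Answer: 3 4 5 6 7 1 2 0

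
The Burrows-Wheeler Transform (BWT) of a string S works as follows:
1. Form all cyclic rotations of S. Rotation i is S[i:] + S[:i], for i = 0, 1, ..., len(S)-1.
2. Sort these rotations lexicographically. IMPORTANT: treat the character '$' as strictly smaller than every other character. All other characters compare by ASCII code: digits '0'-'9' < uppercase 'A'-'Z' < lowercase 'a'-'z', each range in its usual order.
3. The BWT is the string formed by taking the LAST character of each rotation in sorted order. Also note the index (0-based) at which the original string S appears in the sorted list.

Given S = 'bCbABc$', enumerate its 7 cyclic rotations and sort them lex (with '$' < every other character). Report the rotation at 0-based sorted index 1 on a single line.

All 7 rotations (rotation i = S[i:]+S[:i]):
  rot[0] = bCbABc$
  rot[1] = CbABc$b
  rot[2] = bABc$bC
  rot[3] = ABc$bCb
  rot[4] = Bc$bCbA
  rot[5] = c$bCbAB
  rot[6] = $bCbABc
Sorted (with $ < everything):
  sorted[0] = $bCbABc
  sorted[1] = ABc$bCb
  sorted[2] = Bc$bCbA
  sorted[3] = CbABc$b
  sorted[4] = bABc$bC
  sorted[5] = bCbABc$
  sorted[6] = c$bCbAB
sorted[1] = ABc$bCb

Answer: ABc$bCb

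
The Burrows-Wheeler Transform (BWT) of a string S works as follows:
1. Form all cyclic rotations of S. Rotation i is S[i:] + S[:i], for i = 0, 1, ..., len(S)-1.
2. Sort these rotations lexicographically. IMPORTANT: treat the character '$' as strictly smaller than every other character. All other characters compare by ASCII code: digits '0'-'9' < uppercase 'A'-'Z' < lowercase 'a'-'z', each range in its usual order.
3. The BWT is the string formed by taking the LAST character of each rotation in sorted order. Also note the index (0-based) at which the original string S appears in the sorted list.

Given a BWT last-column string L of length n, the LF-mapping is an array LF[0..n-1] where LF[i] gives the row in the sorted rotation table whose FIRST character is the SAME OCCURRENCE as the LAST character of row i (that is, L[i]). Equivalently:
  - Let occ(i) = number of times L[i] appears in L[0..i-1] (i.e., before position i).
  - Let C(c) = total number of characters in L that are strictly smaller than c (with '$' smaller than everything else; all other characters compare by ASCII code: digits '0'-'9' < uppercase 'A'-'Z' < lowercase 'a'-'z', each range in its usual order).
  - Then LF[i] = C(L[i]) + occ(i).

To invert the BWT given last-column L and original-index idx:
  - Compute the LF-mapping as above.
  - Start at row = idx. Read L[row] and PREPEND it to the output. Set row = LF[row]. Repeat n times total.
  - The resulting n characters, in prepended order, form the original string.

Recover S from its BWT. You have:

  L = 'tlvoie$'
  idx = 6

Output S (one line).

LF mapping: 5 3 6 4 2 1 0
Walk LF starting at row 6, prepending L[row]:
  step 1: row=6, L[6]='$', prepend. Next row=LF[6]=0
  step 2: row=0, L[0]='t', prepend. Next row=LF[0]=5
  step 3: row=5, L[5]='e', prepend. Next row=LF[5]=1
  step 4: row=1, L[1]='l', prepend. Next row=LF[1]=3
  step 5: row=3, L[3]='o', prepend. Next row=LF[3]=4
  step 6: row=4, L[4]='i', prepend. Next row=LF[4]=2
  step 7: row=2, L[2]='v', prepend. Next row=LF[2]=6
Reversed output: violet$

Answer: violet$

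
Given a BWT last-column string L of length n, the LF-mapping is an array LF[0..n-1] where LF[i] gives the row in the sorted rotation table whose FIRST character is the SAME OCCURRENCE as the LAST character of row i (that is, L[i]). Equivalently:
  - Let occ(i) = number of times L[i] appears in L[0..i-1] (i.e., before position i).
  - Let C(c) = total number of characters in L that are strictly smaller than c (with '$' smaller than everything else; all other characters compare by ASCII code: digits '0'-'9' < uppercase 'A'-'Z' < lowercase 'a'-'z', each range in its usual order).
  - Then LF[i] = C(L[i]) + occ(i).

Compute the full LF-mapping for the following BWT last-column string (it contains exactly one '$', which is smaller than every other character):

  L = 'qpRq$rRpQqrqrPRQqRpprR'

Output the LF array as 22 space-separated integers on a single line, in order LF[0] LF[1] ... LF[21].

Char counts: '$':1, 'P':1, 'Q':2, 'R':5, 'p':4, 'q':5, 'r':4
C (first-col start): C('$')=0, C('P')=1, C('Q')=2, C('R')=4, C('p')=9, C('q')=13, C('r')=18
L[0]='q': occ=0, LF[0]=C('q')+0=13+0=13
L[1]='p': occ=0, LF[1]=C('p')+0=9+0=9
L[2]='R': occ=0, LF[2]=C('R')+0=4+0=4
L[3]='q': occ=1, LF[3]=C('q')+1=13+1=14
L[4]='$': occ=0, LF[4]=C('$')+0=0+0=0
L[5]='r': occ=0, LF[5]=C('r')+0=18+0=18
L[6]='R': occ=1, LF[6]=C('R')+1=4+1=5
L[7]='p': occ=1, LF[7]=C('p')+1=9+1=10
L[8]='Q': occ=0, LF[8]=C('Q')+0=2+0=2
L[9]='q': occ=2, LF[9]=C('q')+2=13+2=15
L[10]='r': occ=1, LF[10]=C('r')+1=18+1=19
L[11]='q': occ=3, LF[11]=C('q')+3=13+3=16
L[12]='r': occ=2, LF[12]=C('r')+2=18+2=20
L[13]='P': occ=0, LF[13]=C('P')+0=1+0=1
L[14]='R': occ=2, LF[14]=C('R')+2=4+2=6
L[15]='Q': occ=1, LF[15]=C('Q')+1=2+1=3
L[16]='q': occ=4, LF[16]=C('q')+4=13+4=17
L[17]='R': occ=3, LF[17]=C('R')+3=4+3=7
L[18]='p': occ=2, LF[18]=C('p')+2=9+2=11
L[19]='p': occ=3, LF[19]=C('p')+3=9+3=12
L[20]='r': occ=3, LF[20]=C('r')+3=18+3=21
L[21]='R': occ=4, LF[21]=C('R')+4=4+4=8

Answer: 13 9 4 14 0 18 5 10 2 15 19 16 20 1 6 3 17 7 11 12 21 8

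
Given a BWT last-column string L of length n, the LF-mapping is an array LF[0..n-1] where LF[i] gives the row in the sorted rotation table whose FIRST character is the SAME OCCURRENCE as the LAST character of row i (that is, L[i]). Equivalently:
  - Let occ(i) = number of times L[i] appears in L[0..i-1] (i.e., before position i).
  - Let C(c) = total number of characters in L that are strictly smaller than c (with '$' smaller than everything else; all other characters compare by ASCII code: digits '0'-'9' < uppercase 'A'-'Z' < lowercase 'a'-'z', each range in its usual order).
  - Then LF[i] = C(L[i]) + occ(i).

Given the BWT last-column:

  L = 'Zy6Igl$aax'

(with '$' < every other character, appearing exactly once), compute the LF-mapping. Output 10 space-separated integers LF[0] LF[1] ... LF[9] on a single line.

Char counts: '$':1, '6':1, 'I':1, 'Z':1, 'a':2, 'g':1, 'l':1, 'x':1, 'y':1
C (first-col start): C('$')=0, C('6')=1, C('I')=2, C('Z')=3, C('a')=4, C('g')=6, C('l')=7, C('x')=8, C('y')=9
L[0]='Z': occ=0, LF[0]=C('Z')+0=3+0=3
L[1]='y': occ=0, LF[1]=C('y')+0=9+0=9
L[2]='6': occ=0, LF[2]=C('6')+0=1+0=1
L[3]='I': occ=0, LF[3]=C('I')+0=2+0=2
L[4]='g': occ=0, LF[4]=C('g')+0=6+0=6
L[5]='l': occ=0, LF[5]=C('l')+0=7+0=7
L[6]='$': occ=0, LF[6]=C('$')+0=0+0=0
L[7]='a': occ=0, LF[7]=C('a')+0=4+0=4
L[8]='a': occ=1, LF[8]=C('a')+1=4+1=5
L[9]='x': occ=0, LF[9]=C('x')+0=8+0=8

Answer: 3 9 1 2 6 7 0 4 5 8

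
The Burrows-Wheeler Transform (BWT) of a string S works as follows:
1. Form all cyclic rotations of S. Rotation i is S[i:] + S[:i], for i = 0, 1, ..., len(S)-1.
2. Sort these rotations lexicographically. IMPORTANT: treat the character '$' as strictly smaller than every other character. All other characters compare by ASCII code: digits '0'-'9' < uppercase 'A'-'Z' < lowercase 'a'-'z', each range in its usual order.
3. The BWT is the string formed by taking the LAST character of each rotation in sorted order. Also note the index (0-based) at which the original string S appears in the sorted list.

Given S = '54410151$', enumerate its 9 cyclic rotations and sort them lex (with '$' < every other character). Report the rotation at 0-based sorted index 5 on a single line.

All 9 rotations (rotation i = S[i:]+S[:i]):
  rot[0] = 54410151$
  rot[1] = 4410151$5
  rot[2] = 410151$54
  rot[3] = 10151$544
  rot[4] = 0151$5441
  rot[5] = 151$54410
  rot[6] = 51$544101
  rot[7] = 1$5441015
  rot[8] = $54410151
Sorted (with $ < everything):
  sorted[0] = $54410151
  sorted[1] = 0151$5441
  sorted[2] = 1$5441015
  sorted[3] = 10151$544
  sorted[4] = 151$54410
  sorted[5] = 410151$54
  sorted[6] = 4410151$5
  sorted[7] = 51$544101
  sorted[8] = 54410151$
sorted[5] = 410151$54

Answer: 410151$54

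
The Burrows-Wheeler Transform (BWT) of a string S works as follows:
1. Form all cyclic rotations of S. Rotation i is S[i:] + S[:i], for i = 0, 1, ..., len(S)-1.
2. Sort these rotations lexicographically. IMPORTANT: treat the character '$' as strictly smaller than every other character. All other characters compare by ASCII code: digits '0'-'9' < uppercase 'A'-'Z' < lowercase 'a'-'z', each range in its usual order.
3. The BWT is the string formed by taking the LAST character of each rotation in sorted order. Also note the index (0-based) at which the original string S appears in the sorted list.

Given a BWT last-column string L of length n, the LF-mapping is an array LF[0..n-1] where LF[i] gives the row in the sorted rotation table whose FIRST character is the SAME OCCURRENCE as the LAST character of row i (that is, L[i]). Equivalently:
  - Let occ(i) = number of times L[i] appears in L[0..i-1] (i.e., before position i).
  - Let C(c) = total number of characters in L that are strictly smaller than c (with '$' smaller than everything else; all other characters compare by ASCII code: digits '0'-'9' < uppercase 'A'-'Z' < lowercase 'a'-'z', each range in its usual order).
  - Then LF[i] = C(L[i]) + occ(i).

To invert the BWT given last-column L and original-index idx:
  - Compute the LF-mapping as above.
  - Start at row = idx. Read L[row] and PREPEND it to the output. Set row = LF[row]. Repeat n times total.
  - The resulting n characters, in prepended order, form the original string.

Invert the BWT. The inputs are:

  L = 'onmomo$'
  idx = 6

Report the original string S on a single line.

LF mapping: 4 3 1 5 2 6 0
Walk LF starting at row 6, prepending L[row]:
  step 1: row=6, L[6]='$', prepend. Next row=LF[6]=0
  step 2: row=0, L[0]='o', prepend. Next row=LF[0]=4
  step 3: row=4, L[4]='m', prepend. Next row=LF[4]=2
  step 4: row=2, L[2]='m', prepend. Next row=LF[2]=1
  step 5: row=1, L[1]='n', prepend. Next row=LF[1]=3
  step 6: row=3, L[3]='o', prepend. Next row=LF[3]=5
  step 7: row=5, L[5]='o', prepend. Next row=LF[5]=6
Reversed output: oonmmo$

Answer: oonmmo$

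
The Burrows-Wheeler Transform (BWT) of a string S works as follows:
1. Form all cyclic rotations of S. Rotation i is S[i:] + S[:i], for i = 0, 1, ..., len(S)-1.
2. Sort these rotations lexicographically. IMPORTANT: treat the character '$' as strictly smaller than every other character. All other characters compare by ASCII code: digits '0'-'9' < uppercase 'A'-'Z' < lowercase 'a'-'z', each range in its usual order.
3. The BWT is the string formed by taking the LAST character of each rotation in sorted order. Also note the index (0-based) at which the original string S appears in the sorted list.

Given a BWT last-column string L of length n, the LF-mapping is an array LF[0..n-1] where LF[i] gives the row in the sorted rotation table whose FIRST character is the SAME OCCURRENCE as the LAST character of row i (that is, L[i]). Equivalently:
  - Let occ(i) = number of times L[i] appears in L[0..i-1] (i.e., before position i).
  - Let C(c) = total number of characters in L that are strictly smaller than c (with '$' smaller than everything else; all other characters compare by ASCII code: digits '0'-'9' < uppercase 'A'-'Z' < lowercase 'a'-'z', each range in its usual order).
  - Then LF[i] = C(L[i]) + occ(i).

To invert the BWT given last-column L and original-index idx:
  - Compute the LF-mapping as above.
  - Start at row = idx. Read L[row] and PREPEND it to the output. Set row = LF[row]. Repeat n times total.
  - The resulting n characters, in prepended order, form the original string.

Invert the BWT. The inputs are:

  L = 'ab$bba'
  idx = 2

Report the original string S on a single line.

LF mapping: 1 3 0 4 5 2
Walk LF starting at row 2, prepending L[row]:
  step 1: row=2, L[2]='$', prepend. Next row=LF[2]=0
  step 2: row=0, L[0]='a', prepend. Next row=LF[0]=1
  step 3: row=1, L[1]='b', prepend. Next row=LF[1]=3
  step 4: row=3, L[3]='b', prepend. Next row=LF[3]=4
  step 5: row=4, L[4]='b', prepend. Next row=LF[4]=5
  step 6: row=5, L[5]='a', prepend. Next row=LF[5]=2
Reversed output: abbba$

Answer: abbba$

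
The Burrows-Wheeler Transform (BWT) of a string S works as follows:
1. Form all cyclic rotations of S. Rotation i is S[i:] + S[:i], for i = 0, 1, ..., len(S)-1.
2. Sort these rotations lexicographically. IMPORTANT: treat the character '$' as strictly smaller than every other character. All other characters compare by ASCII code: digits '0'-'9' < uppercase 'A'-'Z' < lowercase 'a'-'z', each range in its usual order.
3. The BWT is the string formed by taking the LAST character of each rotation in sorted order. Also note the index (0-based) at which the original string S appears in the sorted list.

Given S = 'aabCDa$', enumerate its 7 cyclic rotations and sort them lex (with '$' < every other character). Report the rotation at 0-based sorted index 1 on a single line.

All 7 rotations (rotation i = S[i:]+S[:i]):
  rot[0] = aabCDa$
  rot[1] = abCDa$a
  rot[2] = bCDa$aa
  rot[3] = CDa$aab
  rot[4] = Da$aabC
  rot[5] = a$aabCD
  rot[6] = $aabCDa
Sorted (with $ < everything):
  sorted[0] = $aabCDa
  sorted[1] = CDa$aab
  sorted[2] = Da$aabC
  sorted[3] = a$aabCD
  sorted[4] = aabCDa$
  sorted[5] = abCDa$a
  sorted[6] = bCDa$aa
sorted[1] = CDa$aab

Answer: CDa$aab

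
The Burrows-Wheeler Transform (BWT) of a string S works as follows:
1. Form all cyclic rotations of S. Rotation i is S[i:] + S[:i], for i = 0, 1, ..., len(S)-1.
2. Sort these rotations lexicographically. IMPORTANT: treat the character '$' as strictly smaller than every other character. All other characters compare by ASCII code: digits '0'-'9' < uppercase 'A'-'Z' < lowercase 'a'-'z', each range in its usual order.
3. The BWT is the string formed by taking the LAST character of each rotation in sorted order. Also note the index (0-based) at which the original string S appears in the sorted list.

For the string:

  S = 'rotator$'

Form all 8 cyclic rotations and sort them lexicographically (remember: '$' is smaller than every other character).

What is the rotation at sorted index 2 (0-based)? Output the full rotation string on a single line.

All 8 rotations (rotation i = S[i:]+S[:i]):
  rot[0] = rotator$
  rot[1] = otator$r
  rot[2] = tator$ro
  rot[3] = ator$rot
  rot[4] = tor$rota
  rot[5] = or$rotat
  rot[6] = r$rotato
  rot[7] = $rotator
Sorted (with $ < everything):
  sorted[0] = $rotator
  sorted[1] = ator$rot
  sorted[2] = or$rotat
  sorted[3] = otator$r
  sorted[4] = r$rotato
  sorted[5] = rotator$
  sorted[6] = tator$ro
  sorted[7] = tor$rota
sorted[2] = or$rotat

Answer: or$rotat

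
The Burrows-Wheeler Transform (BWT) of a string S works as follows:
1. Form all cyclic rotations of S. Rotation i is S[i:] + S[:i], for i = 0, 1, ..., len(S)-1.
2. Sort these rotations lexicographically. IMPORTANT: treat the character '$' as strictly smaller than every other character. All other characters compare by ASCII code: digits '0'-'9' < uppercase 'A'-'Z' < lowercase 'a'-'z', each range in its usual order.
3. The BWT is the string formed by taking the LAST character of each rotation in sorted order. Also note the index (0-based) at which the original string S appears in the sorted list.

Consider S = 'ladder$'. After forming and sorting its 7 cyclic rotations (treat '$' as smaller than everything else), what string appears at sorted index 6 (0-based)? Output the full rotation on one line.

Answer: r$ladde

Derivation:
All 7 rotations (rotation i = S[i:]+S[:i]):
  rot[0] = ladder$
  rot[1] = adder$l
  rot[2] = dder$la
  rot[3] = der$lad
  rot[4] = er$ladd
  rot[5] = r$ladde
  rot[6] = $ladder
Sorted (with $ < everything):
  sorted[0] = $ladder
  sorted[1] = adder$l
  sorted[2] = dder$la
  sorted[3] = der$lad
  sorted[4] = er$ladd
  sorted[5] = ladder$
  sorted[6] = r$ladde
sorted[6] = r$ladde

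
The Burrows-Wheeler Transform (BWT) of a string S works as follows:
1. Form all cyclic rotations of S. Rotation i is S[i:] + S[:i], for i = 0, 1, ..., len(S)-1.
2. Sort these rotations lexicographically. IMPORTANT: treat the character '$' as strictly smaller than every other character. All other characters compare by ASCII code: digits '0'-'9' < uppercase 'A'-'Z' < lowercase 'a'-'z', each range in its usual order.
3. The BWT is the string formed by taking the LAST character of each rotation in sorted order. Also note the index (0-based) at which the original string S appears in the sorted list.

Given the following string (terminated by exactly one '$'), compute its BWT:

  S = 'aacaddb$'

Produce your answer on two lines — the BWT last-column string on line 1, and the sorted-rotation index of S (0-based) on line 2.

All 8 rotations (rotation i = S[i:]+S[:i]):
  rot[0] = aacaddb$
  rot[1] = acaddb$a
  rot[2] = caddb$aa
  rot[3] = addb$aac
  rot[4] = ddb$aaca
  rot[5] = db$aacad
  rot[6] = b$aacadd
  rot[7] = $aacaddb
Sorted (with $ < everything):
  sorted[0] = $aacaddb  (last char: 'b')
  sorted[1] = aacaddb$  (last char: '$')
  sorted[2] = acaddb$a  (last char: 'a')
  sorted[3] = addb$aac  (last char: 'c')
  sorted[4] = b$aacadd  (last char: 'd')
  sorted[5] = caddb$aa  (last char: 'a')
  sorted[6] = db$aacad  (last char: 'd')
  sorted[7] = ddb$aaca  (last char: 'a')
Last column: b$acdada
Original string S is at sorted index 1

Answer: b$acdada
1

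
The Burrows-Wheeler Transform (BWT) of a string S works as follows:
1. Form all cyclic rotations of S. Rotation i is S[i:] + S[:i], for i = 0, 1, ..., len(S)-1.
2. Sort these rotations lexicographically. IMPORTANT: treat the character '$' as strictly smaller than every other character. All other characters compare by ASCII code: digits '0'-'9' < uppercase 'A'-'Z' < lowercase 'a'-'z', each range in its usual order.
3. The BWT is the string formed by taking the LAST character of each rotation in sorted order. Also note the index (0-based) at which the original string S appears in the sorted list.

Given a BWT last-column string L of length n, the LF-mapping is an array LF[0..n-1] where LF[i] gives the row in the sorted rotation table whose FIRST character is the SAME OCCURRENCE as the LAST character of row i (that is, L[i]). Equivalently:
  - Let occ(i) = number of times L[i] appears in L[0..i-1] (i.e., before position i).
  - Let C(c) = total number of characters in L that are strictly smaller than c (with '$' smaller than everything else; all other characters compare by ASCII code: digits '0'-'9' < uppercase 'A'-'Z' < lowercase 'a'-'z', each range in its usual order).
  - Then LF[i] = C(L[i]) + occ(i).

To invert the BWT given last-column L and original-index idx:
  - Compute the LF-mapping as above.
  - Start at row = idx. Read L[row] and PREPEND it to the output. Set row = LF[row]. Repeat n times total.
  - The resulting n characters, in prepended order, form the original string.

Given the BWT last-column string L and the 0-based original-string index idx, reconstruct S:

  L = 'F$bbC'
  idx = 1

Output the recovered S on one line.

LF mapping: 2 0 3 4 1
Walk LF starting at row 1, prepending L[row]:
  step 1: row=1, L[1]='$', prepend. Next row=LF[1]=0
  step 2: row=0, L[0]='F', prepend. Next row=LF[0]=2
  step 3: row=2, L[2]='b', prepend. Next row=LF[2]=3
  step 4: row=3, L[3]='b', prepend. Next row=LF[3]=4
  step 5: row=4, L[4]='C', prepend. Next row=LF[4]=1
Reversed output: CbbF$

Answer: CbbF$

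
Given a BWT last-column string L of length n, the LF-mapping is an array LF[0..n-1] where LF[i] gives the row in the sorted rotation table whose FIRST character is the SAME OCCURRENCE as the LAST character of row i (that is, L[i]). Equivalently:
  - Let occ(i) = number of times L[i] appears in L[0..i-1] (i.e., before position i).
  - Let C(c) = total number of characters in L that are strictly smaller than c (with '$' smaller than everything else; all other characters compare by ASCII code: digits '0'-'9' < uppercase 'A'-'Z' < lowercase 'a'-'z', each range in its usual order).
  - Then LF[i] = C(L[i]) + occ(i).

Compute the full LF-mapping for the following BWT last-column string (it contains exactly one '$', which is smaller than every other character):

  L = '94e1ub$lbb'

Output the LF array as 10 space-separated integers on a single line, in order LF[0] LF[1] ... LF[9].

Char counts: '$':1, '1':1, '4':1, '9':1, 'b':3, 'e':1, 'l':1, 'u':1
C (first-col start): C('$')=0, C('1')=1, C('4')=2, C('9')=3, C('b')=4, C('e')=7, C('l')=8, C('u')=9
L[0]='9': occ=0, LF[0]=C('9')+0=3+0=3
L[1]='4': occ=0, LF[1]=C('4')+0=2+0=2
L[2]='e': occ=0, LF[2]=C('e')+0=7+0=7
L[3]='1': occ=0, LF[3]=C('1')+0=1+0=1
L[4]='u': occ=0, LF[4]=C('u')+0=9+0=9
L[5]='b': occ=0, LF[5]=C('b')+0=4+0=4
L[6]='$': occ=0, LF[6]=C('$')+0=0+0=0
L[7]='l': occ=0, LF[7]=C('l')+0=8+0=8
L[8]='b': occ=1, LF[8]=C('b')+1=4+1=5
L[9]='b': occ=2, LF[9]=C('b')+2=4+2=6

Answer: 3 2 7 1 9 4 0 8 5 6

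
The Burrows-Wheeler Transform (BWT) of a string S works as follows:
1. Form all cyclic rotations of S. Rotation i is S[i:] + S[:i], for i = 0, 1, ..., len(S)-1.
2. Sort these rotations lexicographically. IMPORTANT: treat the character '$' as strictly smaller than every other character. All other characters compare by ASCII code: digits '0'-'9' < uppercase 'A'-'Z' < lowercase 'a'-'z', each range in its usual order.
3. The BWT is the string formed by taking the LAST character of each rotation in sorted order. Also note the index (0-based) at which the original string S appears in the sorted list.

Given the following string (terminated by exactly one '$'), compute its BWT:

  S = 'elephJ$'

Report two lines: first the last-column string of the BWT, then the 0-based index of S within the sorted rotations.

Answer: Jh$lpee
2

Derivation:
All 7 rotations (rotation i = S[i:]+S[:i]):
  rot[0] = elephJ$
  rot[1] = lephJ$e
  rot[2] = ephJ$el
  rot[3] = phJ$ele
  rot[4] = hJ$elep
  rot[5] = J$eleph
  rot[6] = $elephJ
Sorted (with $ < everything):
  sorted[0] = $elephJ  (last char: 'J')
  sorted[1] = J$eleph  (last char: 'h')
  sorted[2] = elephJ$  (last char: '$')
  sorted[3] = ephJ$el  (last char: 'l')
  sorted[4] = hJ$elep  (last char: 'p')
  sorted[5] = lephJ$e  (last char: 'e')
  sorted[6] = phJ$ele  (last char: 'e')
Last column: Jh$lpee
Original string S is at sorted index 2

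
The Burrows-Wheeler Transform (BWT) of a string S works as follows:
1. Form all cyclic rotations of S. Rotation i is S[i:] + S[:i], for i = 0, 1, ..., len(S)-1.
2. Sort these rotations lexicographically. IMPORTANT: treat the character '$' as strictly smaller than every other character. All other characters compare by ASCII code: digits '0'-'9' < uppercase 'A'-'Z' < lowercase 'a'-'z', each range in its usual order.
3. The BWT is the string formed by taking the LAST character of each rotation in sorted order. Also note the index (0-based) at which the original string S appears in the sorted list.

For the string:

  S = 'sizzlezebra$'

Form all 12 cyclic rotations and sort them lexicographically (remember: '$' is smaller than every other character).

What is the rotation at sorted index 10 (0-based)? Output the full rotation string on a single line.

All 12 rotations (rotation i = S[i:]+S[:i]):
  rot[0] = sizzlezebra$
  rot[1] = izzlezebra$s
  rot[2] = zzlezebra$si
  rot[3] = zlezebra$siz
  rot[4] = lezebra$sizz
  rot[5] = ezebra$sizzl
  rot[6] = zebra$sizzle
  rot[7] = ebra$sizzlez
  rot[8] = bra$sizzleze
  rot[9] = ra$sizzlezeb
  rot[10] = a$sizzlezebr
  rot[11] = $sizzlezebra
Sorted (with $ < everything):
  sorted[0] = $sizzlezebra
  sorted[1] = a$sizzlezebr
  sorted[2] = bra$sizzleze
  sorted[3] = ebra$sizzlez
  sorted[4] = ezebra$sizzl
  sorted[5] = izzlezebra$s
  sorted[6] = lezebra$sizz
  sorted[7] = ra$sizzlezeb
  sorted[8] = sizzlezebra$
  sorted[9] = zebra$sizzle
  sorted[10] = zlezebra$siz
  sorted[11] = zzlezebra$si
sorted[10] = zlezebra$siz

Answer: zlezebra$siz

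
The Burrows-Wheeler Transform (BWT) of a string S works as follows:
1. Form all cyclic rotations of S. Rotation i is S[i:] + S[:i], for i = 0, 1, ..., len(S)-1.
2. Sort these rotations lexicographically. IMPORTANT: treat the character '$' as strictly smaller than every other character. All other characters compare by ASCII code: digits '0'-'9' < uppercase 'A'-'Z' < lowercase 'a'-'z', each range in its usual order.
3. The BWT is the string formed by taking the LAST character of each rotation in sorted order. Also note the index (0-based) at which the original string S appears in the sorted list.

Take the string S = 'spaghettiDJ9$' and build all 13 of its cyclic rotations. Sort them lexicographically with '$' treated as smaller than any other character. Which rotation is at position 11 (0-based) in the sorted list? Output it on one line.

All 13 rotations (rotation i = S[i:]+S[:i]):
  rot[0] = spaghettiDJ9$
  rot[1] = paghettiDJ9$s
  rot[2] = aghettiDJ9$sp
  rot[3] = ghettiDJ9$spa
  rot[4] = hettiDJ9$spag
  rot[5] = ettiDJ9$spagh
  rot[6] = ttiDJ9$spaghe
  rot[7] = tiDJ9$spaghet
  rot[8] = iDJ9$spaghett
  rot[9] = DJ9$spaghetti
  rot[10] = J9$spaghettiD
  rot[11] = 9$spaghettiDJ
  rot[12] = $spaghettiDJ9
Sorted (with $ < everything):
  sorted[0] = $spaghettiDJ9
  sorted[1] = 9$spaghettiDJ
  sorted[2] = DJ9$spaghetti
  sorted[3] = J9$spaghettiD
  sorted[4] = aghettiDJ9$sp
  sorted[5] = ettiDJ9$spagh
  sorted[6] = ghettiDJ9$spa
  sorted[7] = hettiDJ9$spag
  sorted[8] = iDJ9$spaghett
  sorted[9] = paghettiDJ9$s
  sorted[10] = spaghettiDJ9$
  sorted[11] = tiDJ9$spaghet
  sorted[12] = ttiDJ9$spaghe
sorted[11] = tiDJ9$spaghet

Answer: tiDJ9$spaghet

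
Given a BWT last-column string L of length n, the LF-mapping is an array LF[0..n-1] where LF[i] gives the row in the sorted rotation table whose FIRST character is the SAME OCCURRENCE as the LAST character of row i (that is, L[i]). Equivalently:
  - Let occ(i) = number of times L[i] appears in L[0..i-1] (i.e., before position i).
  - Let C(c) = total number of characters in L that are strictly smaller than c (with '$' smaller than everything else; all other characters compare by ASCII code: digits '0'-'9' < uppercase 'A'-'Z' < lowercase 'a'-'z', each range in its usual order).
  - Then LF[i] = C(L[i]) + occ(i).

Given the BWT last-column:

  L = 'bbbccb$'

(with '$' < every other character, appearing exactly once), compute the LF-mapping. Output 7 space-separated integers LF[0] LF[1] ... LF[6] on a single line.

Answer: 1 2 3 5 6 4 0

Derivation:
Char counts: '$':1, 'b':4, 'c':2
C (first-col start): C('$')=0, C('b')=1, C('c')=5
L[0]='b': occ=0, LF[0]=C('b')+0=1+0=1
L[1]='b': occ=1, LF[1]=C('b')+1=1+1=2
L[2]='b': occ=2, LF[2]=C('b')+2=1+2=3
L[3]='c': occ=0, LF[3]=C('c')+0=5+0=5
L[4]='c': occ=1, LF[4]=C('c')+1=5+1=6
L[5]='b': occ=3, LF[5]=C('b')+3=1+3=4
L[6]='$': occ=0, LF[6]=C('$')+0=0+0=0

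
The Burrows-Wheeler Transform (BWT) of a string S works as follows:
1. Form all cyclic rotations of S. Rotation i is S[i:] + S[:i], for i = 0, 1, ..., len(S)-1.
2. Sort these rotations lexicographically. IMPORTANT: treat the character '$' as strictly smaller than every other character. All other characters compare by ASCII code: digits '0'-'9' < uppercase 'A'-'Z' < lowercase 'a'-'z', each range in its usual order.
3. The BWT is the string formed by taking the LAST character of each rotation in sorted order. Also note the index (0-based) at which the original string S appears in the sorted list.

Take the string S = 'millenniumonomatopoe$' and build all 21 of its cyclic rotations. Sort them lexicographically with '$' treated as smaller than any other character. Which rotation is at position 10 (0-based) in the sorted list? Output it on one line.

All 21 rotations (rotation i = S[i:]+S[:i]):
  rot[0] = millenniumonomatopoe$
  rot[1] = illenniumonomatopoe$m
  rot[2] = llenniumonomatopoe$mi
  rot[3] = lenniumonomatopoe$mil
  rot[4] = enniumonomatopoe$mill
  rot[5] = nniumonomatopoe$mille
  rot[6] = niumonomatopoe$millen
  rot[7] = iumonomatopoe$millenn
  rot[8] = umonomatopoe$millenni
  rot[9] = monomatopoe$millenniu
  rot[10] = onomatopoe$millennium
  rot[11] = nomatopoe$millenniumo
  rot[12] = omatopoe$millenniumon
  rot[13] = matopoe$millenniumono
  rot[14] = atopoe$millenniumonom
  rot[15] = topoe$millenniumonoma
  rot[16] = opoe$millenniumonomat
  rot[17] = poe$millenniumonomato
  rot[18] = oe$millenniumonomatop
  rot[19] = e$millenniumonomatopo
  rot[20] = $millenniumonomatopoe
Sorted (with $ < everything):
  sorted[0] = $millenniumonomatopoe
  sorted[1] = atopoe$millenniumonom
  sorted[2] = e$millenniumonomatopo
  sorted[3] = enniumonomatopoe$mill
  sorted[4] = illenniumonomatopoe$m
  sorted[5] = iumonomatopoe$millenn
  sorted[6] = lenniumonomatopoe$mil
  sorted[7] = llenniumonomatopoe$mi
  sorted[8] = matopoe$millenniumono
  sorted[9] = millenniumonomatopoe$
  sorted[10] = monomatopoe$millenniu
  sorted[11] = niumonomatopoe$millen
  sorted[12] = nniumonomatopoe$mille
  sorted[13] = nomatopoe$millenniumo
  sorted[14] = oe$millenniumonomatop
  sorted[15] = omatopoe$millenniumon
  sorted[16] = onomatopoe$millennium
  sorted[17] = opoe$millenniumonomat
  sorted[18] = poe$millenniumonomato
  sorted[19] = topoe$millenniumonoma
  sorted[20] = umonomatopoe$millenni
sorted[10] = monomatopoe$millenniu

Answer: monomatopoe$millenniu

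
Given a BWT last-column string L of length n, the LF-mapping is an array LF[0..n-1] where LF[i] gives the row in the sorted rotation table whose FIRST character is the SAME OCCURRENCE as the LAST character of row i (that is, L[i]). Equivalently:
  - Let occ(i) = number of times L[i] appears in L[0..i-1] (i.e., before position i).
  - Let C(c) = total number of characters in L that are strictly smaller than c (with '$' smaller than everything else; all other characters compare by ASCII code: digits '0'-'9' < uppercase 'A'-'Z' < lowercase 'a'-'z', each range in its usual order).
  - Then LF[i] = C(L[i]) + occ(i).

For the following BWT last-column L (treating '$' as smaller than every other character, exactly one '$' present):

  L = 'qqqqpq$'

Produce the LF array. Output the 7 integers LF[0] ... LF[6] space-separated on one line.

Char counts: '$':1, 'p':1, 'q':5
C (first-col start): C('$')=0, C('p')=1, C('q')=2
L[0]='q': occ=0, LF[0]=C('q')+0=2+0=2
L[1]='q': occ=1, LF[1]=C('q')+1=2+1=3
L[2]='q': occ=2, LF[2]=C('q')+2=2+2=4
L[3]='q': occ=3, LF[3]=C('q')+3=2+3=5
L[4]='p': occ=0, LF[4]=C('p')+0=1+0=1
L[5]='q': occ=4, LF[5]=C('q')+4=2+4=6
L[6]='$': occ=0, LF[6]=C('$')+0=0+0=0

Answer: 2 3 4 5 1 6 0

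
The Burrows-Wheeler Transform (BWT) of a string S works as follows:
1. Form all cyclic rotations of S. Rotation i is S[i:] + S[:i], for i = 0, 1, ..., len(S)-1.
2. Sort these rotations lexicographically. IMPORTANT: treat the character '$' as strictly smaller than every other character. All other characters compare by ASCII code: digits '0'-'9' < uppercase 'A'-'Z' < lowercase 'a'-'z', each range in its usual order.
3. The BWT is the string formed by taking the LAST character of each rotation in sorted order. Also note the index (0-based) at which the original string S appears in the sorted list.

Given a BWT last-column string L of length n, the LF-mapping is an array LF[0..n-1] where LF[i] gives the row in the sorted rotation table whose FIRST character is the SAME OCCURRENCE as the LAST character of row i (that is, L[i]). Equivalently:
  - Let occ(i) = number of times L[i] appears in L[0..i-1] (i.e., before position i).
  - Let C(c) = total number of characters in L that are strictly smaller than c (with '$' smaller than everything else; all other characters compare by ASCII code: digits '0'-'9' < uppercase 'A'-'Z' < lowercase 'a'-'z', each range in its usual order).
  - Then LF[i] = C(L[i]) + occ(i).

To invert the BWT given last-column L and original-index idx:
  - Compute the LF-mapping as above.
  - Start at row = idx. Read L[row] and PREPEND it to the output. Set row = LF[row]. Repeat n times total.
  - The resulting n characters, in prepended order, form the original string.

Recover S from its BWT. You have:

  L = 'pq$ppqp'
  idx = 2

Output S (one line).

LF mapping: 1 5 0 2 3 6 4
Walk LF starting at row 2, prepending L[row]:
  step 1: row=2, L[2]='$', prepend. Next row=LF[2]=0
  step 2: row=0, L[0]='p', prepend. Next row=LF[0]=1
  step 3: row=1, L[1]='q', prepend. Next row=LF[1]=5
  step 4: row=5, L[5]='q', prepend. Next row=LF[5]=6
  step 5: row=6, L[6]='p', prepend. Next row=LF[6]=4
  step 6: row=4, L[4]='p', prepend. Next row=LF[4]=3
  step 7: row=3, L[3]='p', prepend. Next row=LF[3]=2
Reversed output: pppqqp$

Answer: pppqqp$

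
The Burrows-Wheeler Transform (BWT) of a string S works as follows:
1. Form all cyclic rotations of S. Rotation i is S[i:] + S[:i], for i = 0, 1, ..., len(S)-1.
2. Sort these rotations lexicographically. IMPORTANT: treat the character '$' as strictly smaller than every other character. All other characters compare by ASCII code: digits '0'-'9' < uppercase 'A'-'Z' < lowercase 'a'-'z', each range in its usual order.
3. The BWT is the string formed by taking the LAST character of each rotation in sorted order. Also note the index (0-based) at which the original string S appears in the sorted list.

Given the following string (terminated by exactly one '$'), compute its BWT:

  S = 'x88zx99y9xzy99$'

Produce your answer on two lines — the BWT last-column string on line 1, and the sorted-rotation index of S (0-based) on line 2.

Answer: 9x89yxy9$z9z98x
8

Derivation:
All 15 rotations (rotation i = S[i:]+S[:i]):
  rot[0] = x88zx99y9xzy99$
  rot[1] = 88zx99y9xzy99$x
  rot[2] = 8zx99y9xzy99$x8
  rot[3] = zx99y9xzy99$x88
  rot[4] = x99y9xzy99$x88z
  rot[5] = 99y9xzy99$x88zx
  rot[6] = 9y9xzy99$x88zx9
  rot[7] = y9xzy99$x88zx99
  rot[8] = 9xzy99$x88zx99y
  rot[9] = xzy99$x88zx99y9
  rot[10] = zy99$x88zx99y9x
  rot[11] = y99$x88zx99y9xz
  rot[12] = 99$x88zx99y9xzy
  rot[13] = 9$x88zx99y9xzy9
  rot[14] = $x88zx99y9xzy99
Sorted (with $ < everything):
  sorted[0] = $x88zx99y9xzy99  (last char: '9')
  sorted[1] = 88zx99y9xzy99$x  (last char: 'x')
  sorted[2] = 8zx99y9xzy99$x8  (last char: '8')
  sorted[3] = 9$x88zx99y9xzy9  (last char: '9')
  sorted[4] = 99$x88zx99y9xzy  (last char: 'y')
  sorted[5] = 99y9xzy99$x88zx  (last char: 'x')
  sorted[6] = 9xzy99$x88zx99y  (last char: 'y')
  sorted[7] = 9y9xzy99$x88zx9  (last char: '9')
  sorted[8] = x88zx99y9xzy99$  (last char: '$')
  sorted[9] = x99y9xzy99$x88z  (last char: 'z')
  sorted[10] = xzy99$x88zx99y9  (last char: '9')
  sorted[11] = y99$x88zx99y9xz  (last char: 'z')
  sorted[12] = y9xzy99$x88zx99  (last char: '9')
  sorted[13] = zx99y9xzy99$x88  (last char: '8')
  sorted[14] = zy99$x88zx99y9x  (last char: 'x')
Last column: 9x89yxy9$z9z98x
Original string S is at sorted index 8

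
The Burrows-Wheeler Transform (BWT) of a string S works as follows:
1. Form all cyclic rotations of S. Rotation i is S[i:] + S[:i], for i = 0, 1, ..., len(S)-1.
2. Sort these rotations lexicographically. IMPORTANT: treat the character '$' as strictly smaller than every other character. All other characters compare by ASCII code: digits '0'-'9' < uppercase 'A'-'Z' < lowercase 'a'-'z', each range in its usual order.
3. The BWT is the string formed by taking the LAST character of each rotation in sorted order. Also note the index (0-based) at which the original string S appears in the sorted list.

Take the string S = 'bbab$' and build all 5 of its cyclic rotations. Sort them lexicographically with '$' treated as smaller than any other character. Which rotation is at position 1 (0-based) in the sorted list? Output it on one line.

Answer: ab$bb

Derivation:
All 5 rotations (rotation i = S[i:]+S[:i]):
  rot[0] = bbab$
  rot[1] = bab$b
  rot[2] = ab$bb
  rot[3] = b$bba
  rot[4] = $bbab
Sorted (with $ < everything):
  sorted[0] = $bbab
  sorted[1] = ab$bb
  sorted[2] = b$bba
  sorted[3] = bab$b
  sorted[4] = bbab$
sorted[1] = ab$bb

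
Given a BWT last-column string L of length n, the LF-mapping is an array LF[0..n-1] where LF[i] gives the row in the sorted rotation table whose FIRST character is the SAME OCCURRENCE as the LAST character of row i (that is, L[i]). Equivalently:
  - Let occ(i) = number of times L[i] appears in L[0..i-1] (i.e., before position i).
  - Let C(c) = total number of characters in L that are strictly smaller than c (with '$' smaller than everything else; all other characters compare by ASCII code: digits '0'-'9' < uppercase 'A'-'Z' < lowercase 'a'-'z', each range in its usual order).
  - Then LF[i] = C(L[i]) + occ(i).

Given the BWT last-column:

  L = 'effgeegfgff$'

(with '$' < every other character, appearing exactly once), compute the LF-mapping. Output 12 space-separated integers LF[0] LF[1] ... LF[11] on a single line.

Answer: 1 4 5 9 2 3 10 6 11 7 8 0

Derivation:
Char counts: '$':1, 'e':3, 'f':5, 'g':3
C (first-col start): C('$')=0, C('e')=1, C('f')=4, C('g')=9
L[0]='e': occ=0, LF[0]=C('e')+0=1+0=1
L[1]='f': occ=0, LF[1]=C('f')+0=4+0=4
L[2]='f': occ=1, LF[2]=C('f')+1=4+1=5
L[3]='g': occ=0, LF[3]=C('g')+0=9+0=9
L[4]='e': occ=1, LF[4]=C('e')+1=1+1=2
L[5]='e': occ=2, LF[5]=C('e')+2=1+2=3
L[6]='g': occ=1, LF[6]=C('g')+1=9+1=10
L[7]='f': occ=2, LF[7]=C('f')+2=4+2=6
L[8]='g': occ=2, LF[8]=C('g')+2=9+2=11
L[9]='f': occ=3, LF[9]=C('f')+3=4+3=7
L[10]='f': occ=4, LF[10]=C('f')+4=4+4=8
L[11]='$': occ=0, LF[11]=C('$')+0=0+0=0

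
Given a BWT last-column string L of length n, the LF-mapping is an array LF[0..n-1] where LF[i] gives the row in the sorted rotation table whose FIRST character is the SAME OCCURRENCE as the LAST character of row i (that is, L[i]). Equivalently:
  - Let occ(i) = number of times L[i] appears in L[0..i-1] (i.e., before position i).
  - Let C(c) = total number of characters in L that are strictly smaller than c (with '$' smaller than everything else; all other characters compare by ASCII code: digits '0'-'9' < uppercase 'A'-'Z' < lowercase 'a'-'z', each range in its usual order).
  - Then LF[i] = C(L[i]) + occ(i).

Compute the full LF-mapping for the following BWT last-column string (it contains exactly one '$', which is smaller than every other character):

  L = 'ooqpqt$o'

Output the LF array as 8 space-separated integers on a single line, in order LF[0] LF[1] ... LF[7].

Char counts: '$':1, 'o':3, 'p':1, 'q':2, 't':1
C (first-col start): C('$')=0, C('o')=1, C('p')=4, C('q')=5, C('t')=7
L[0]='o': occ=0, LF[0]=C('o')+0=1+0=1
L[1]='o': occ=1, LF[1]=C('o')+1=1+1=2
L[2]='q': occ=0, LF[2]=C('q')+0=5+0=5
L[3]='p': occ=0, LF[3]=C('p')+0=4+0=4
L[4]='q': occ=1, LF[4]=C('q')+1=5+1=6
L[5]='t': occ=0, LF[5]=C('t')+0=7+0=7
L[6]='$': occ=0, LF[6]=C('$')+0=0+0=0
L[7]='o': occ=2, LF[7]=C('o')+2=1+2=3

Answer: 1 2 5 4 6 7 0 3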